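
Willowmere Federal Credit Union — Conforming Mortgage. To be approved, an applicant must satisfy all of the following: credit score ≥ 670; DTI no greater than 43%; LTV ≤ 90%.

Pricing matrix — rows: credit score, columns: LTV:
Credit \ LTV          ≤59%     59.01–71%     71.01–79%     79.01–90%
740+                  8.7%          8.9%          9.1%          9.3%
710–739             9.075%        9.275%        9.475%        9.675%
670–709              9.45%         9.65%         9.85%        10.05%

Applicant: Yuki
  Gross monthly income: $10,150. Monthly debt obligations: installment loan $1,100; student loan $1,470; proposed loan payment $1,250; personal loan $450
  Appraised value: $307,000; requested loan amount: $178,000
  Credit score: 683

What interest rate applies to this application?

Credit score 683 ≥ 670; Total monthly debts = (1,100 + 1,470 + 1,250 + 450) = 4,270. Debt-to-income = 4,270/10,150 = 42.1% — meets 43% limit
LTV: 178,000 ÷ 307,000 = 58%, within 90% cap
Row: 683 falls in 670–709. Column: 58% falls in ≤59%. Rate = 9.45%.

9.45%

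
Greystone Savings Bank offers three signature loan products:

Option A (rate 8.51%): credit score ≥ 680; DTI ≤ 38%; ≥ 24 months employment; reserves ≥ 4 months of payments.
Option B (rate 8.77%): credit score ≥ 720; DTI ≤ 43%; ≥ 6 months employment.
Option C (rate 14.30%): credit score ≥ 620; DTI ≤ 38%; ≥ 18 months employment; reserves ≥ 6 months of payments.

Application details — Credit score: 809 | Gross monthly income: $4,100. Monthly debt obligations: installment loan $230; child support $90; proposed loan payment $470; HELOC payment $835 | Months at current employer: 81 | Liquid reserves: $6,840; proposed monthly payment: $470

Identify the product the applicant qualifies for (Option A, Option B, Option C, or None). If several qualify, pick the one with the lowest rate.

Total debts = (230 + 90 + 470 + 835) = 1,625; DTI = 1,625/4,100 = 39.6%.
Reserves = 6,840/470 = 14.6 months.
Option A: score 809 ≥ 680; DTI 39.6% > 38%; employment 81 ≥ 24 mo; reserves 14.6 ≥ 4 mo → does not qualify.
Option B: score 809 ≥ 720; DTI 39.6% ≤ 43%; employment 81 ≥ 6 mo → qualifies.
Option C: score 809 ≥ 620; DTI 39.6% > 38%; employment 81 ≥ 18 mo; reserves 14.6 ≥ 6 mo → does not qualify.

Option B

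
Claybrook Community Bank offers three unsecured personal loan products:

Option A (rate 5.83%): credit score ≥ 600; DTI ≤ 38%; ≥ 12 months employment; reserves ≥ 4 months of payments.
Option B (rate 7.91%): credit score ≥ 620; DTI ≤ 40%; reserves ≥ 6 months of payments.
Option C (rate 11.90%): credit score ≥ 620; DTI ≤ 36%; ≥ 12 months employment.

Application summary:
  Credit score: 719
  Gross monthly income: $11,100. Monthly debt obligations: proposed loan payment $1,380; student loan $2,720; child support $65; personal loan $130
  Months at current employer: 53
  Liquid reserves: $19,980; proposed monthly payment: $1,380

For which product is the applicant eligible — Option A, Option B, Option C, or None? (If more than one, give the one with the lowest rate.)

Option B

Total debts = (1,380 + 2,720 + 65 + 130) = 4,295; DTI = 4,295/11,100 = 38.7%.
Reserves = 19,980/1,380 = 14.5 months.
Option A: score 719 ≥ 600; DTI 38.7% > 38%; employment 53 ≥ 12 mo; reserves 14.5 ≥ 4 mo → does not qualify.
Option B: score 719 ≥ 620; DTI 38.7% ≤ 40%; reserves 14.5 ≥ 6 mo → qualifies.
Option C: score 719 ≥ 620; DTI 38.7% > 36%; employment 53 ≥ 12 mo → does not qualify.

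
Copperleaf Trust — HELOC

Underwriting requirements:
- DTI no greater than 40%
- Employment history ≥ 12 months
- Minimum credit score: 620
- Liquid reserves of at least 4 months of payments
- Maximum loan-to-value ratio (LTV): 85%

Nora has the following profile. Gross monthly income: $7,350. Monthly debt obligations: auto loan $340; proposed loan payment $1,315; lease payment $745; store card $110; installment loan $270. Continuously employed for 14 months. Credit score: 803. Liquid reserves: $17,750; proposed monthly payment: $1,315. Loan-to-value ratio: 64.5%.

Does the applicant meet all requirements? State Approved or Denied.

Approved

Total monthly debts = (340 + 1,315 + 745 + 110 + 270) = 2,780. DTI: 2,780 ÷ 7,350 = 37.8%, within the 40% cap
Employment 14 ≥ 12 months
Credit score 803 ≥ 620 (meets)
Reserves: 17,750 ÷ 1,315 = 13.5 months (meets 4-month minimum)
LTV 64.5% — within 85%
All criteria satisfied.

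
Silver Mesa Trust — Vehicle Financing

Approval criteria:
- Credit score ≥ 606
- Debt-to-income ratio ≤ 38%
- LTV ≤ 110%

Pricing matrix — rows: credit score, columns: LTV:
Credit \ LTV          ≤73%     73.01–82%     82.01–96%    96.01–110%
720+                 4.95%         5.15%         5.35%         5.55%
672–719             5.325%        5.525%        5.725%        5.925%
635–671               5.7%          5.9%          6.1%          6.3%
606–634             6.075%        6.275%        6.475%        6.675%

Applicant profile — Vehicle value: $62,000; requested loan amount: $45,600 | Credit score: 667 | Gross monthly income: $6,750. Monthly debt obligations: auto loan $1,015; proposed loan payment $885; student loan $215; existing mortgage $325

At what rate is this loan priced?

5.9%

Credit score 667 ≥ 606; Total monthly debts = (1,015 + 885 + 215 + 325) = 2,440. Debt-to-income = 2,440/6,750 = 36.1% — meets 38% limit
LTV = 45,600/62,000 = 73.5% ≤ 110%
Score 667 is in the 635–671 band; LTV 73.5% is in the 73.01–82% band → 5.9%.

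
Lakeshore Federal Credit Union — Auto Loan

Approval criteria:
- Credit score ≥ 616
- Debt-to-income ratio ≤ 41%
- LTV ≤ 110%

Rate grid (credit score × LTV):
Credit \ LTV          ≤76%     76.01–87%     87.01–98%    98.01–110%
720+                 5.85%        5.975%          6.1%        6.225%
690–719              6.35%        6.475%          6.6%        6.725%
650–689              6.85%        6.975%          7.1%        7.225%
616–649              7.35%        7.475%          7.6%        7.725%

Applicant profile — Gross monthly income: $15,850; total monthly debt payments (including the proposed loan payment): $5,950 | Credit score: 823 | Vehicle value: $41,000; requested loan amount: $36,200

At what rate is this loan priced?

6.1%

Credit score 823 ≥ 616; Debt-to-income = 5,950/15,850 = 37.5% — meets 41% limit
Loan-to-value = 36,200/41,000 = 88.3% — pass (110% max)
Row: 823 falls in 720+. Column: 88.3% falls in 87.01–98%. Rate = 6.1%.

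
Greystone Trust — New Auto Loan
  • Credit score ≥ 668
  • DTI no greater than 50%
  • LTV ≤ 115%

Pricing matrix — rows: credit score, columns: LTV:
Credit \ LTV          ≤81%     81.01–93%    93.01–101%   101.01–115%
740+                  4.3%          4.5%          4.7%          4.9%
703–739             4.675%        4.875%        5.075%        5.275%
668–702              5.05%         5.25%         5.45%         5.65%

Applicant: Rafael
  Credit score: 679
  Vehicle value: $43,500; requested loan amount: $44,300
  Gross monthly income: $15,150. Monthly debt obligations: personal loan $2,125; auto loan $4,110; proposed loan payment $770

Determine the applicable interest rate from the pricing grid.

Credit score 679 ≥ 668; Total monthly debts = (2,125 + 4,110 + 770) = 7,005. Debt-to-income = 7,005/15,150 = 46.2% — meets 50% limit
LTV = 44,300/43,500 = 101.8% ≤ 115%
Row: 679 falls in 668–702. Column: 101.8% falls in 101.01–115%. Rate = 5.65%.

5.65%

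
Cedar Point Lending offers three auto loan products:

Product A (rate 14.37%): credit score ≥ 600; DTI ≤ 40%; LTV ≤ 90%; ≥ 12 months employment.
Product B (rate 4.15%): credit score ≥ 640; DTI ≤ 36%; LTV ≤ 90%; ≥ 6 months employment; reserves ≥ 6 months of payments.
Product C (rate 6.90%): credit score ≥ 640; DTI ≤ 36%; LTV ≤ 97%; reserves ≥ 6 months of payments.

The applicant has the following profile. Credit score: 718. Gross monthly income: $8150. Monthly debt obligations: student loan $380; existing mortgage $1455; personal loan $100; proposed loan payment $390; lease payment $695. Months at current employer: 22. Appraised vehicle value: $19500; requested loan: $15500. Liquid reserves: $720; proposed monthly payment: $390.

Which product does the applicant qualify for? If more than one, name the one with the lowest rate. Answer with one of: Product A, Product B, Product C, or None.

Total debts = (380 + 1,455 + 100 + 390 + 695) = 3,020; DTI = 3,020/8,150 = 37.1%.
LTV = 15,500/19,500 = 79.5%.
Reserves = 720/390 = 1.8 months.
Product A: score 718 ≥ 600; DTI 37.1% ≤ 40%; LTV 79.5% ≤ 90%; employment 22 ≥ 12 mo → qualifies.
Product B: score 718 ≥ 640; DTI 37.1% > 36%; LTV 79.5% ≤ 90%; employment 22 ≥ 6 mo; reserves 1.8 < 6 mo → does not qualify.
Product C: score 718 ≥ 640; DTI 37.1% > 36%; LTV 79.5% ≤ 97%; reserves 1.8 < 6 mo → does not qualify.

Product A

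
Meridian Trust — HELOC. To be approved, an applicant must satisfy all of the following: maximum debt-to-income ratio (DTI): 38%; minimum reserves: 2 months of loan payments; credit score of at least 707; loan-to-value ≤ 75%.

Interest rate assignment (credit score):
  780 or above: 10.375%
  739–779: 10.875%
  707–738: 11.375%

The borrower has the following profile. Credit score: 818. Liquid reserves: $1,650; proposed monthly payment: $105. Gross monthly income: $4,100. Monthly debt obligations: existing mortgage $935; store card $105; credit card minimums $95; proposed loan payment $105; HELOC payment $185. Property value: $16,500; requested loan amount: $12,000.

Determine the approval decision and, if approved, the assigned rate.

Approved at 10.375%

Credit score 818 ≥ 707 (meets minimum)
LTV = 12,000/16,500 = 72.7% ≤ 75%
Total monthly debts = (935 + 105 + 95 + 105 + 185) = 1,425. DTI = 1,425/4,100 = 34.8% ≤ 38%
Reserves = 1,650/105 = 15.7 months ≥ 2
All requirements met. Score 818 falls in the 780 or above tier → 10.375%.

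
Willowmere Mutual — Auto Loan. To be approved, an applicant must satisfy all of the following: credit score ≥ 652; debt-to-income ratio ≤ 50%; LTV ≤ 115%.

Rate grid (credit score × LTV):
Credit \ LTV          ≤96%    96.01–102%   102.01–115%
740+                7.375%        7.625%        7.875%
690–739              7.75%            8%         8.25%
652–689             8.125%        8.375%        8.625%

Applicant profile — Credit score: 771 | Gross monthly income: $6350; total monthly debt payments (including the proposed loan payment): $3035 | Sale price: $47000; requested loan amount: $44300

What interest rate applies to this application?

Credit score 771 ≥ 652; DTI = 3,035/6,350 = 47.8% ≤ 50%
LTV: 44,300 ÷ 47,000 = 94.3%, within 115% cap
Score 771 is in the 740+ band; LTV 94.3% is in the ≤96% band → 7.375%.

7.375%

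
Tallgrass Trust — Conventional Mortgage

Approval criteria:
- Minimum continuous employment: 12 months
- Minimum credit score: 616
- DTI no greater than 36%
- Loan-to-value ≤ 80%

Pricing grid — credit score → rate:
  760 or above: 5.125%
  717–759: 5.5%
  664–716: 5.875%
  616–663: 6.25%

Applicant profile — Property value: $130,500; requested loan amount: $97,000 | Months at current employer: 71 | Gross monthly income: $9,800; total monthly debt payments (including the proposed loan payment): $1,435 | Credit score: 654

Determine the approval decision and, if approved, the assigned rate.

Credit score 654 ≥ 616 (meets minimum)
Employment 71 ≥ 12 months
DTI: 1,435 ÷ 9,800 = 14.6%, within the 36% cap
LTV: 97,000 ÷ 130,500 = 74.3%, within 80% cap
All requirements met. Score 654 falls in the 616–663 tier → 6.25%.

Approved at 6.25%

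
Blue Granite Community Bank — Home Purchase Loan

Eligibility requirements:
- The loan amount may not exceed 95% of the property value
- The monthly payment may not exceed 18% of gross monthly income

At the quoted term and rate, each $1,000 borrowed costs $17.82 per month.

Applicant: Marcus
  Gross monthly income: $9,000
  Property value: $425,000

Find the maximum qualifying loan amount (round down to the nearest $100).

$90,900

Payment cap: 18% × $9,000 = $1,620/month.
At $17.82 per $1,000, that supports 1,620/17.82 × 1,000 ≈ $90,909 → $90,900.
LTV cap: 95% × $425,000 = $403,750 → $403,700.
Binding constraint: payment-to-income.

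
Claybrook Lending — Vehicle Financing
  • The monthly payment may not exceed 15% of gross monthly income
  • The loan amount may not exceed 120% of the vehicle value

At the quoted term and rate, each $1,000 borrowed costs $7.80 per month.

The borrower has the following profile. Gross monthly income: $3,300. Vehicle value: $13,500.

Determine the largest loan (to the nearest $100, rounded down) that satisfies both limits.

Payment cap: 15% × $3,300 = $495/month.
At $7.80 per $1,000, that supports 495/7.80 × 1,000 ≈ $63,461 → $63,400.
LTV cap: 120% × $13,500 = $16,200 → $16,200.
Binding constraint: loan-to-value.

$16,200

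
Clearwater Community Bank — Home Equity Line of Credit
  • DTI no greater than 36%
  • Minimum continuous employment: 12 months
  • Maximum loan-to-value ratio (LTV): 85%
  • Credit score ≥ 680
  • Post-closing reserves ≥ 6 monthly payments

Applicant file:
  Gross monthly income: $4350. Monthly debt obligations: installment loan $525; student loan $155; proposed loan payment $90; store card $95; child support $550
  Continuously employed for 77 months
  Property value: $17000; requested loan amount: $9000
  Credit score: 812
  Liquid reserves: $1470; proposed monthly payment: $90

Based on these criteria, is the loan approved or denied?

Total monthly debts = (525 + 155 + 90 + 95 + 550) = 1,415. DTI = 1,415/4,350 = 32.5% ≤ 36%
Employment 77 ≥ 12 months
LTV = 9,000/17,000 = 52.9% ≤ 85%
Credit score 812 ≥ 680 (meets)
Liquid reserves cover 1,470/90 = 16.3 months — ≥ 6 required
All criteria satisfied.

Approved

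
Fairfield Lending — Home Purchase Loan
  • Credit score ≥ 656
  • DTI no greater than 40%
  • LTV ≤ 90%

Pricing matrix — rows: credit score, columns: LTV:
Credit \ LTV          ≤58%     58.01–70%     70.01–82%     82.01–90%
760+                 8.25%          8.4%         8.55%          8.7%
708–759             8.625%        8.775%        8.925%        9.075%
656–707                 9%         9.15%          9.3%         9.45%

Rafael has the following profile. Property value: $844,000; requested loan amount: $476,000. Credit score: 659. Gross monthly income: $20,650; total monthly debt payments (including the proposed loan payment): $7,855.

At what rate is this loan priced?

9%

Credit score 659 ≥ 656; DTI: 7,855 ÷ 20,650 = 38%, within the 40% cap
LTV = 476,000/844,000 = 56.4% ≤ 90%
Score 659 is in the 656–707 band; LTV 56.4% is in the ≤58% band → 9%.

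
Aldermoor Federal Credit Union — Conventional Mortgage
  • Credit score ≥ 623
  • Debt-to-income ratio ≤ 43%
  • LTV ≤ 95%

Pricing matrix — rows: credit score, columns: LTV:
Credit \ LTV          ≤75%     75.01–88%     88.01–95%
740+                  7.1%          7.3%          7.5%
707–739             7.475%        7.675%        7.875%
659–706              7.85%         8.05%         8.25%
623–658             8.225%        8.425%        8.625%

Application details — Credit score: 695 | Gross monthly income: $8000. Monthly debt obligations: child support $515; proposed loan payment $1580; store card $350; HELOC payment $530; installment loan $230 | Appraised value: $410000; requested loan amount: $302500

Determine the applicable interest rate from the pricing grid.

Credit score 695 ≥ 623; Total monthly debts = (515 + 1,580 + 350 + 530 + 230) = 3,205. Debt-to-income = 3,205/8,000 = 40.1% — meets 43% limit
LTV: 302,500 ÷ 410,000 = 73.8%, within 95% cap
Row: 695 falls in 659–706. Column: 73.8% falls in ≤75%. Rate = 7.85%.

7.85%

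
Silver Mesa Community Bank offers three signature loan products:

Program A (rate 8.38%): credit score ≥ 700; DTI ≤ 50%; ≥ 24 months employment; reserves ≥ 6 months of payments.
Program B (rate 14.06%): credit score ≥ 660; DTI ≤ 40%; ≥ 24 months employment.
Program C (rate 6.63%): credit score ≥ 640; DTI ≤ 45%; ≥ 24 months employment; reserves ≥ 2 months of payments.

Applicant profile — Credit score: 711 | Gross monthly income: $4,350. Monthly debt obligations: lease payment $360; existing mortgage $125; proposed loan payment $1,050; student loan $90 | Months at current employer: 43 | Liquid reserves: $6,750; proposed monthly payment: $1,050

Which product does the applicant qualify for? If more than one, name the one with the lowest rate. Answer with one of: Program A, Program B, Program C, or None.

Program C

Total debts = (360 + 125 + 1,050 + 90) = 1,625; DTI = 1,625/4,350 = 37.4%.
Reserves = 6,750/1,050 = 6.4 months.
Program A: score 711 ≥ 700; DTI 37.4% ≤ 50%; employment 43 ≥ 24 mo; reserves 6.4 ≥ 6 mo → qualifies.
Program B: score 711 ≥ 660; DTI 37.4% ≤ 40%; employment 43 ≥ 24 mo → qualifies.
Program C: score 711 ≥ 640; DTI 37.4% ≤ 45%; employment 43 ≥ 24 mo; reserves 6.4 ≥ 2 mo → qualifies.
Qualifying: Program A, Program B, Program C. Lowest rate is 6.63% → Program C.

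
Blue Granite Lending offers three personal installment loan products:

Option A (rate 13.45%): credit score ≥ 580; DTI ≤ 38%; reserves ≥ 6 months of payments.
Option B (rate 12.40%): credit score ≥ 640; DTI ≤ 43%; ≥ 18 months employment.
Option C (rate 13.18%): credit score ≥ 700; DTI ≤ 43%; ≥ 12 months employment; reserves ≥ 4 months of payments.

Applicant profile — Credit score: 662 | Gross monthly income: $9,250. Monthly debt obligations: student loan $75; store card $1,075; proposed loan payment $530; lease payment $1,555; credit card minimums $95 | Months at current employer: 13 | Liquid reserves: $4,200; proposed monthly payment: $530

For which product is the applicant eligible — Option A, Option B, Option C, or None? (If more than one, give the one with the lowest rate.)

Total debts = (75 + 1,075 + 530 + 1,555 + 95) = 3,330; DTI = 3,330/9,250 = 36%.
Reserves = 4,200/530 = 7.9 months.
Option A: score 662 ≥ 580; DTI 36% ≤ 38%; reserves 7.9 ≥ 6 mo → qualifies.
Option B: score 662 ≥ 640; DTI 36% ≤ 43%; employment 13 < 18 mo → does not qualify.
Option C: score 662 < 700; DTI 36% ≤ 43%; employment 13 ≥ 12 mo; reserves 7.9 ≥ 4 mo → does not qualify.

Option A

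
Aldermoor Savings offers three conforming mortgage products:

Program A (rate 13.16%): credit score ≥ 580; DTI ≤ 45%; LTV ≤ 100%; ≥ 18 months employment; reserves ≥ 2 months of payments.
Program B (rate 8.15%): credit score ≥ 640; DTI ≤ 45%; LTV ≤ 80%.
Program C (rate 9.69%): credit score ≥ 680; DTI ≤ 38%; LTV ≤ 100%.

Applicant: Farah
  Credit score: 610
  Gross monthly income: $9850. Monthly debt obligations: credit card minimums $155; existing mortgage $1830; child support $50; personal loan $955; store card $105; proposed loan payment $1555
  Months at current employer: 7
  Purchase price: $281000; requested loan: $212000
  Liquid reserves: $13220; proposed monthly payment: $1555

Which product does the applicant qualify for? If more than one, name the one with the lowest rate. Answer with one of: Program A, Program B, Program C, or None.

None

Total debts = (155 + 1,830 + 50 + 955 + 105 + 1,555) = 4,650; DTI = 4,650/9,850 = 47.2%.
LTV = 212,000/281,000 = 75.4%.
Reserves = 13,220/1,555 = 8.5 months.
Program A: score 610 ≥ 580; DTI 47.2% > 45%; LTV 75.4% ≤ 100%; employment 7 < 18 mo; reserves 8.5 ≥ 2 mo → does not qualify.
Program B: score 610 < 640; DTI 47.2% > 45%; LTV 75.4% ≤ 80% → does not qualify.
Program C: score 610 < 680; DTI 47.2% > 38%; LTV 75.4% ≤ 100% → does not qualify.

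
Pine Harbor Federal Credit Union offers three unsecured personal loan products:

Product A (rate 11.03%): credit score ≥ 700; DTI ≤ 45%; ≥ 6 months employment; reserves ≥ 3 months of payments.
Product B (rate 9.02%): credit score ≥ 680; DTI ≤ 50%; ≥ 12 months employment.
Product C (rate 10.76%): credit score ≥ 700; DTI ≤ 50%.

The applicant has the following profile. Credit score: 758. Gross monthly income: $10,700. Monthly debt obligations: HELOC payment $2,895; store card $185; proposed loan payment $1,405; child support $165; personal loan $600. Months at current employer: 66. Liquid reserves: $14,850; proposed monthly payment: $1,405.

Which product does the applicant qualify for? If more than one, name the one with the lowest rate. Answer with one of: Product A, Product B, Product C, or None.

Product B

Total debts = (2,895 + 185 + 1,405 + 165 + 600) = 5,250; DTI = 5,250/10,700 = 49.1%.
Reserves = 14,850/1,405 = 10.6 months.
Product A: score 758 ≥ 700; DTI 49.1% > 45%; employment 66 ≥ 6 mo; reserves 10.6 ≥ 3 mo → does not qualify.
Product B: score 758 ≥ 680; DTI 49.1% ≤ 50%; employment 66 ≥ 12 mo → qualifies.
Product C: score 758 ≥ 700; DTI 49.1% ≤ 50% → qualifies.
Qualifying: Product B, Product C. Lowest rate is 9.02% → Product B.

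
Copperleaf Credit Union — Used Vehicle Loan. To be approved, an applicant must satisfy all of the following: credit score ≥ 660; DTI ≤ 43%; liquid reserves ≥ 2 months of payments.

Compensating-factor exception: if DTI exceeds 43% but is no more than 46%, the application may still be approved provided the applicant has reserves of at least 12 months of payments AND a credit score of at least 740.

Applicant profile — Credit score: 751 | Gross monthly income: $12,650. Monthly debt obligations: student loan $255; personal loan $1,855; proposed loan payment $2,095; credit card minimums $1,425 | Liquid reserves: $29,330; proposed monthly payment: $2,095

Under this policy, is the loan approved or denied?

Approved

Credit score 751 ≥ 660 (meets base)
Total debts = (255 + 1,855 + 2,095 + 1,425) = 5,630. DTI = 5,630/12,650 = 44.5% > 43% — standard DTI limit exceeded.
Reserves = 29,330/2,095 = 14.0 months ≥ 2
DTI 44.5% is within the 43%–46% exception band; checking compensating factors.
Reserves 14.0 ≥ 12 months; credit score 751 ≥ 740.
Both compensating conditions met → exception applies.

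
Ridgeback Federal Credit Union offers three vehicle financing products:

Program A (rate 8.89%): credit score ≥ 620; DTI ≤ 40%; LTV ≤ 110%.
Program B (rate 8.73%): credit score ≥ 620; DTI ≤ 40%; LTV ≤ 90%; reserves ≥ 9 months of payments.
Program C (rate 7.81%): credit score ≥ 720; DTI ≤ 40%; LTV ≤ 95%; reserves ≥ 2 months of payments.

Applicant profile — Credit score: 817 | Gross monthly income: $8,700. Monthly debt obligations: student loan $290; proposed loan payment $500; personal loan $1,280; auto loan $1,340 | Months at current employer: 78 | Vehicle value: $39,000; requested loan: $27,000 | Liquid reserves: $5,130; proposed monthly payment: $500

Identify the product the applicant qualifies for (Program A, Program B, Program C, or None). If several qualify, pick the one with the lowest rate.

Program C

Total debts = (290 + 500 + 1,280 + 1,340) = 3,410; DTI = 3,410/8,700 = 39.2%.
LTV = 27,000/39,000 = 69.2%.
Reserves = 5,130/500 = 10.3 months.
Program A: score 817 ≥ 620; DTI 39.2% ≤ 40%; LTV 69.2% ≤ 110% → qualifies.
Program B: score 817 ≥ 620; DTI 39.2% ≤ 40%; LTV 69.2% ≤ 90%; reserves 10.3 ≥ 9 mo → qualifies.
Program C: score 817 ≥ 720; DTI 39.2% ≤ 40%; LTV 69.2% ≤ 95%; reserves 10.3 ≥ 2 mo → qualifies.
Qualifying: Program A, Program B, Program C. Lowest rate is 7.81% → Program C.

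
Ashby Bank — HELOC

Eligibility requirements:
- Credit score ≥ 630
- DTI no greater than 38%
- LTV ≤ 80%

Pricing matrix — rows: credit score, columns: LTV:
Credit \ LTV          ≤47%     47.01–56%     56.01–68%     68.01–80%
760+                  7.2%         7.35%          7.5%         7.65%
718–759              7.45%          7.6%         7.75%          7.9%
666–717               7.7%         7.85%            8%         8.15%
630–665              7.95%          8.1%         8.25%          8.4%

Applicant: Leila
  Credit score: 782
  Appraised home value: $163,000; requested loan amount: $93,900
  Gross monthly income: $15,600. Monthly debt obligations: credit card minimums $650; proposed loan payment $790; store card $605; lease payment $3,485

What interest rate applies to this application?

7.5%

Credit score 782 ≥ 630; Total monthly debts = (650 + 790 + 605 + 3,485) = 5,530. Debt-to-income = 5,530/15,600 = 35.4% — meets 38% limit
LTV: 93,900 ÷ 163,000 = 57.6%, within 80% cap
Row: 782 falls in 760+. Column: 57.6% falls in 56.01–68%. Rate = 7.5%.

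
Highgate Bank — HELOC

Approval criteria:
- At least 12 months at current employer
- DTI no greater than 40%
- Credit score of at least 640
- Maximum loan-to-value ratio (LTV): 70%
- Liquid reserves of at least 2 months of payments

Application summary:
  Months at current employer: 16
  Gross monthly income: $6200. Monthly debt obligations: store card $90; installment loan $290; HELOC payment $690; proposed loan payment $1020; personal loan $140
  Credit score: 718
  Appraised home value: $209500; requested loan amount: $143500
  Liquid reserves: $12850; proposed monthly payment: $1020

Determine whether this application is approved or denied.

Employment 16 ≥ 12 months
Total monthly debts = (90 + 290 + 690 + 1,020 + 140) = 2,230. Debt-to-income = 2,230/6,200 = 36% — meets 40% limit
Credit score 718 ≥ 640 (meets)
LTV: 143,500 ÷ 209,500 = 68.5%, within 70% cap
Reserves = 12,850/1,020 = 12.6 months ≥ 2
All criteria satisfied.

Approved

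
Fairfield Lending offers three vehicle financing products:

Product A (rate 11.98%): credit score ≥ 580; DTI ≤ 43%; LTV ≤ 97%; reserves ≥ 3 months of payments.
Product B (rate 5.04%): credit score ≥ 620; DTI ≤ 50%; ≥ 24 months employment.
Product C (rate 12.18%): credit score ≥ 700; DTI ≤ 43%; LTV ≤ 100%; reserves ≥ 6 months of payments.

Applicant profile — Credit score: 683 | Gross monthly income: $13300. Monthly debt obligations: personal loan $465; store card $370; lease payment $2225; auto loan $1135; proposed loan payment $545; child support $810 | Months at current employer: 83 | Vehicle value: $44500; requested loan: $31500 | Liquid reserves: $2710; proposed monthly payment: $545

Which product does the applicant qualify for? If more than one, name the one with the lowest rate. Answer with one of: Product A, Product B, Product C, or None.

Product B

Total debts = (465 + 370 + 2,225 + 1,135 + 545 + 810) = 5,550; DTI = 5,550/13,300 = 41.7%.
LTV = 31,500/44,500 = 70.8%.
Reserves = 2,710/545 = 5.0 months.
Product A: score 683 ≥ 580; DTI 41.7% ≤ 43%; LTV 70.8% ≤ 97%; reserves 5.0 ≥ 3 mo → qualifies.
Product B: score 683 ≥ 620; DTI 41.7% ≤ 50%; employment 83 ≥ 24 mo → qualifies.
Product C: score 683 < 700; DTI 41.7% ≤ 43%; LTV 70.8% ≤ 100%; reserves 5.0 < 6 mo → does not qualify.
Qualifying: Product A, Product B. Lowest rate is 5.04% → Product B.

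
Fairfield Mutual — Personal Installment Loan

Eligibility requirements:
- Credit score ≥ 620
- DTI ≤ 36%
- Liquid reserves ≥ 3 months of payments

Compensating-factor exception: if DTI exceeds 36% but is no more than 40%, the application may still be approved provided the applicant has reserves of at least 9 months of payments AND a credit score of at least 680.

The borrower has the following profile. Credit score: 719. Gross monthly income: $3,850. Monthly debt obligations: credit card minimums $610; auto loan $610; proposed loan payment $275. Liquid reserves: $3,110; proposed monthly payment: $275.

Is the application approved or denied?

Approved

Credit score 719 ≥ 620 (meets base)
Total debts = (610 + 610 + 275) = 1,495. DTI: 1,495 ÷ 3,850 = 38.8%, over the 36% base limit.
Reserves = 3,110/275 = 11.3 months ≥ 3
DTI 38.8% is within the 36%–40% exception band; checking compensating factors.
Override check — reserves: 11.3 mo (ok); score: 719 (ok).
Both compensating conditions met → exception applies.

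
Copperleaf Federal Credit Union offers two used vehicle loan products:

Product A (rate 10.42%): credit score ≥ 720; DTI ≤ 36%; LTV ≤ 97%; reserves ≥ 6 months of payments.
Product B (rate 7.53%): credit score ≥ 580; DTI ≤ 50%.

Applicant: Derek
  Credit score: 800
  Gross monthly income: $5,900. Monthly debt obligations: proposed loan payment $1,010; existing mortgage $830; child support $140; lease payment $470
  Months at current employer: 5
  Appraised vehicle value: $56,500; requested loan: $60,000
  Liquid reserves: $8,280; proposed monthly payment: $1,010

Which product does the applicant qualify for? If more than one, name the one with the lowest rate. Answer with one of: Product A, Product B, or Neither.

Total debts = (1,010 + 830 + 140 + 470) = 2,450; DTI = 2,450/5,900 = 41.5%.
LTV = 60,000/56,500 = 106.2%.
Reserves = 8,280/1,010 = 8.2 months.
Product A: score 800 ≥ 720; DTI 41.5% > 36%; LTV 106.2% > 97%; reserves 8.2 ≥ 6 mo → does not qualify.
Product B: score 800 ≥ 580; DTI 41.5% ≤ 50% → qualifies.

Product B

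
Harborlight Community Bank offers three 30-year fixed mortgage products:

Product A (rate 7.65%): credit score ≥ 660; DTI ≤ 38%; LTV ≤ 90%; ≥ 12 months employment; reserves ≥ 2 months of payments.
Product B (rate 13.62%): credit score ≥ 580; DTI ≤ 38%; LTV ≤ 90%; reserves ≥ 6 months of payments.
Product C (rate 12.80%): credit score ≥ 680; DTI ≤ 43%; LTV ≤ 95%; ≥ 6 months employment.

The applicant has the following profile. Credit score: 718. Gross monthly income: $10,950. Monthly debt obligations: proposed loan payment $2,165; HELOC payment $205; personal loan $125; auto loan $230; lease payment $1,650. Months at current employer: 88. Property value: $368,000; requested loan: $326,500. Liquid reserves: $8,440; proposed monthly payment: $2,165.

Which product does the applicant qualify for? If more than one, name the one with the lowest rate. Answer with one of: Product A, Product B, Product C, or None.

Product C

Total debts = (2,165 + 205 + 125 + 230 + 1,650) = 4,375; DTI = 4,375/10,950 = 40%.
LTV = 326,500/368,000 = 88.7%.
Reserves = 8,440/2,165 = 3.9 months.
Product A: score 718 ≥ 660; DTI 40% > 38%; LTV 88.7% ≤ 90%; employment 88 ≥ 12 mo; reserves 3.9 ≥ 2 mo → does not qualify.
Product B: score 718 ≥ 580; DTI 40% > 38%; LTV 88.7% ≤ 90%; reserves 3.9 < 6 mo → does not qualify.
Product C: score 718 ≥ 680; DTI 40% ≤ 43%; LTV 88.7% ≤ 95%; employment 88 ≥ 6 mo → qualifies.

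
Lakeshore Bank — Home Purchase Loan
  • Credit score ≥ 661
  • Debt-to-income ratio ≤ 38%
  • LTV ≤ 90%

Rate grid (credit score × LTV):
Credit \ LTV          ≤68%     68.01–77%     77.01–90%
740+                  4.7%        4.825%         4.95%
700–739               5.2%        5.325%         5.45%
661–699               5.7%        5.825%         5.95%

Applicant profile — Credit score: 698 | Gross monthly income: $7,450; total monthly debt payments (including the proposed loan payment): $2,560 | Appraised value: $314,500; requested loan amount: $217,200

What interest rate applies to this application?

5.825%

Credit score 698 ≥ 661; DTI: 2,560 ÷ 7,450 = 34.4%, within the 38% cap
Loan-to-value = 217,200/314,500 = 69.1% — pass (90% max)
Credit 698 → row 661–699; LTV 69.1% → column 68.01–77%. Grid cell → 5.825%.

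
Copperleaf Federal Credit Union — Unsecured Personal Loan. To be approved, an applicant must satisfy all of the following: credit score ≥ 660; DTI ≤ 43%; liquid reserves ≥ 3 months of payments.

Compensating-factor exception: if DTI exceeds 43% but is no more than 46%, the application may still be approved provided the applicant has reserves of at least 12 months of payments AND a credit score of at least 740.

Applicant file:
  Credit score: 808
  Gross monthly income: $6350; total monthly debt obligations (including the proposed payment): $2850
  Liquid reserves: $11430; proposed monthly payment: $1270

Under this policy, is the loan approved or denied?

Denied

Credit score 808 ≥ 660 (meets base)
DTI = 2,850/6,350 = 44.9% > 43% — standard DTI limit exceeded.
Reserves: 11,430 ÷ 1,270 = 9.0 months (meets 3-month minimum)
DTI 44.9% is within the 43%–46% exception band; checking compensating factors.
Reserves 9.0 < 12 months; credit score 808 ≥ 740.
Override conditions not both satisfied; exception does not apply.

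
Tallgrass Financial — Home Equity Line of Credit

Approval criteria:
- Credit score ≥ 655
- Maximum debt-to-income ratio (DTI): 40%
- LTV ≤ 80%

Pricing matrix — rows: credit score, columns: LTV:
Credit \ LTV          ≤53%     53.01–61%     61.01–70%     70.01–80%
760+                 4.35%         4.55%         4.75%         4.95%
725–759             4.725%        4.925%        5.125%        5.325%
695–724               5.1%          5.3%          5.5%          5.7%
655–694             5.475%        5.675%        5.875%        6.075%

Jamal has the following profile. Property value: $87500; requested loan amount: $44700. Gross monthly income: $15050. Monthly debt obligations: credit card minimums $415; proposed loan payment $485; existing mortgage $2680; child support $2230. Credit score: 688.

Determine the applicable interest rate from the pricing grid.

Credit score 688 ≥ 655; Total monthly debts = (415 + 485 + 2,680 + 2,230) = 5,810. Debt-to-income = 5,810/15,050 = 38.6% — meets 40% limit
LTV = 44,700/87,500 = 51.1% ≤ 80%
Row: 688 falls in 655–694. Column: 51.1% falls in ≤53%. Rate = 5.475%.

5.475%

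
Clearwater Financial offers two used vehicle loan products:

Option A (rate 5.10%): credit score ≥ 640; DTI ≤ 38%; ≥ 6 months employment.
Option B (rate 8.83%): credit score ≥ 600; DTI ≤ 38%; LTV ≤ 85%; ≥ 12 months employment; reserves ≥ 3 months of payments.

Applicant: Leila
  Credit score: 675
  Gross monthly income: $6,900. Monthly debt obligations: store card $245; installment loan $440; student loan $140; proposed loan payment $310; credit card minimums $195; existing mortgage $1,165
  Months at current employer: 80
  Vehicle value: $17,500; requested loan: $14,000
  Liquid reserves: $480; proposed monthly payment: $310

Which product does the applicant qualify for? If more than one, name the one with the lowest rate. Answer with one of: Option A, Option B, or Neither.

Total debts = (245 + 440 + 140 + 310 + 195 + 1,165) = 2,495; DTI = 2,495/6,900 = 36.2%.
LTV = 14,000/17,500 = 80%.
Reserves = 480/310 = 1.5 months.
Option A: score 675 ≥ 640; DTI 36.2% ≤ 38%; employment 80 ≥ 6 mo → qualifies.
Option B: score 675 ≥ 600; DTI 36.2% ≤ 38%; LTV 80% ≤ 85%; employment 80 ≥ 12 mo; reserves 1.5 < 3 mo → does not qualify.

Option A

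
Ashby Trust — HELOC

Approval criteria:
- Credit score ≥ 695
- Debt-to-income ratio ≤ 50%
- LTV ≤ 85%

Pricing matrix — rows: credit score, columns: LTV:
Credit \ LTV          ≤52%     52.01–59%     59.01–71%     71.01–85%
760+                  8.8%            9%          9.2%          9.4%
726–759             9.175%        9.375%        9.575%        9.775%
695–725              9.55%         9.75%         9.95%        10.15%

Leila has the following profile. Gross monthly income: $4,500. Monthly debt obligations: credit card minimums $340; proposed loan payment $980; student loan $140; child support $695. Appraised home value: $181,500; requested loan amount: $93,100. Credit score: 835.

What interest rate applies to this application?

8.8%

Credit score 835 ≥ 695; Total monthly debts = (340 + 980 + 140 + 695) = 2,155. DTI = 2,155/4,500 = 47.9% ≤ 50%
Loan-to-value = 93,100/181,500 = 51.3% — pass (85% max)
Score 835 is in the 760+ band; LTV 51.3% is in the ≤52% band → 8.8%.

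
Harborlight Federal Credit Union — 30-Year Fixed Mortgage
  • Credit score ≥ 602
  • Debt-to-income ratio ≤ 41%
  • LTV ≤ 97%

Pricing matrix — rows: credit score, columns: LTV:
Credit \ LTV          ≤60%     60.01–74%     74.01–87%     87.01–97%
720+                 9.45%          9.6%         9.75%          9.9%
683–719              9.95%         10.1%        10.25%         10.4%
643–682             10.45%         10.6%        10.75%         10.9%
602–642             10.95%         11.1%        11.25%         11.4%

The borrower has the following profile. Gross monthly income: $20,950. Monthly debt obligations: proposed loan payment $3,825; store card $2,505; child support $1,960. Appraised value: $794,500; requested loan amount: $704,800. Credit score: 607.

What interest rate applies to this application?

Credit score 607 ≥ 602; Total monthly debts = (3,825 + 2,505 + 1,960) = 8,290. Debt-to-income = 8,290/20,950 = 39.6% — meets 41% limit
LTV = 704,800/794,500 = 88.7% ≤ 97%
Score 607 is in the 602–642 band; LTV 88.7% is in the 87.01–97% band → 11.4%.

11.4%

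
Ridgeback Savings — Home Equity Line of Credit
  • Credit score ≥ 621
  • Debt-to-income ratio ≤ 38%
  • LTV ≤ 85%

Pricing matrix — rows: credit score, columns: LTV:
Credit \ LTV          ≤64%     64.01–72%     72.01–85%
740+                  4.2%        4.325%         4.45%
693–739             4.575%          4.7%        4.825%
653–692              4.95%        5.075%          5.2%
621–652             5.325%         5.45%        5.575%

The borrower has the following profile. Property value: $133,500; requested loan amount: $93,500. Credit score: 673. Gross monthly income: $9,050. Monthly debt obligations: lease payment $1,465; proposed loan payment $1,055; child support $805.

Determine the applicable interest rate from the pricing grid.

Credit score 673 ≥ 621; Total monthly debts = (1,465 + 1,055 + 805) = 3,325. DTI = 3,325/9,050 = 36.7% ≤ 38%
LTV = 93,500/133,500 = 70% ≤ 85%
Score 673 is in the 653–692 band; LTV 70% is in the 64.01–72% band → 5.075%.

5.075%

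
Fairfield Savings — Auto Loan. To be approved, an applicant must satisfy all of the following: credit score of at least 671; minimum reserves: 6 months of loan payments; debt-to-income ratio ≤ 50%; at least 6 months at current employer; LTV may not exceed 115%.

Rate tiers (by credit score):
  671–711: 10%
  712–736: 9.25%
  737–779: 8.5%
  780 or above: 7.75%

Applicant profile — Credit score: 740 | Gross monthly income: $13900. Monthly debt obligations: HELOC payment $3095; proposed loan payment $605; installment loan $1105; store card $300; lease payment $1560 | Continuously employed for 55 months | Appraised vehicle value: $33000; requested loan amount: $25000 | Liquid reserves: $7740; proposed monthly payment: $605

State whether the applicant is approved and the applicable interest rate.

Approved at 8.5%

Credit score 740 ≥ 671 (meets minimum)
Total monthly debts = (3,095 + 605 + 1,105 + 300 + 1,560) = 6,665. Debt-to-income = 6,665/13,900 = 47.9% — meets 50% limit
Employment 55 ≥ 6 months
Liquid reserves cover 7,740/605 = 12.8 months — ≥ 6 required
LTV = 25,000/33,000 = 75.8% ≤ 115%
All requirements met. Score 740 falls in the 737–779 tier → 8.5%.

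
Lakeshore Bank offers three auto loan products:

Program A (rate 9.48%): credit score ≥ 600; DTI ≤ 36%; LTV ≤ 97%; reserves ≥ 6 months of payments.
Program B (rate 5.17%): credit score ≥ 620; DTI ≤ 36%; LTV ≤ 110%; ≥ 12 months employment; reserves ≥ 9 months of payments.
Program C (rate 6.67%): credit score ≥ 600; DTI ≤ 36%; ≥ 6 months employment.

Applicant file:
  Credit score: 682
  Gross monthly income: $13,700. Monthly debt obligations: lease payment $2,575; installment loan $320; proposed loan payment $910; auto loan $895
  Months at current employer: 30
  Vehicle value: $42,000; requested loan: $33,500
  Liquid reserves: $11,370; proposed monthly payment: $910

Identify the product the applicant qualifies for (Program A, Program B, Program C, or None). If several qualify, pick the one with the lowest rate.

Total debts = (2,575 + 320 + 910 + 895) = 4,700; DTI = 4,700/13,700 = 34.3%.
LTV = 33,500/42,000 = 79.8%.
Reserves = 11,370/910 = 12.5 months.
Program A: score 682 ≥ 600; DTI 34.3% ≤ 36%; LTV 79.8% ≤ 97%; reserves 12.5 ≥ 6 mo → qualifies.
Program B: score 682 ≥ 620; DTI 34.3% ≤ 36%; LTV 79.8% ≤ 110%; employment 30 ≥ 12 mo; reserves 12.5 ≥ 9 mo → qualifies.
Program C: score 682 ≥ 600; DTI 34.3% ≤ 36%; employment 30 ≥ 6 mo → qualifies.
Qualifying: Program A, Program B, Program C. Lowest rate is 5.17% → Program B.

Program B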